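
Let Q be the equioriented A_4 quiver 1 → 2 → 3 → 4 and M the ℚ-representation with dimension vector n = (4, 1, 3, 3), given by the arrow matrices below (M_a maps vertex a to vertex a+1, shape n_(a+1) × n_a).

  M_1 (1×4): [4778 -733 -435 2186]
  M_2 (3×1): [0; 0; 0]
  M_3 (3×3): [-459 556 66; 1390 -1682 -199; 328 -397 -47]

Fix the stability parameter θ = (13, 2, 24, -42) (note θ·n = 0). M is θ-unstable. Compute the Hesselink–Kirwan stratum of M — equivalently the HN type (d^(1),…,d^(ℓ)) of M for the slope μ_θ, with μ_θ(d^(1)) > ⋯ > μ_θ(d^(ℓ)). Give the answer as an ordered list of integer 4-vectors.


Barcode: M ≅ I[1,1]^3, I[1,2], I[3,4]^3. HN layers by μ_θ (3 steps, strictly decreasing):
  μ^(1)=13; μ^(2)=15/2; μ^(3)=-9

((3, 0, 0, 0); (1, 1, 0, 0); (0, 0, 3, 3))


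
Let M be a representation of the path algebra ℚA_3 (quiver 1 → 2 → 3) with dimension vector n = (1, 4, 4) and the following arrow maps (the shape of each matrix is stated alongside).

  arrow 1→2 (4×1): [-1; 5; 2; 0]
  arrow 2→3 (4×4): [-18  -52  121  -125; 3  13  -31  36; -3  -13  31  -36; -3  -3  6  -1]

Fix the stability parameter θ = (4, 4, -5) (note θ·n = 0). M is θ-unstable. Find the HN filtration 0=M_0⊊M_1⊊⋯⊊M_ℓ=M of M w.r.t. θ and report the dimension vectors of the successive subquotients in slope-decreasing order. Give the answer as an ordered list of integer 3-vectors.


Interval decomposition of M: I[1,2], I[2,2], I[2,3]^2, I[3,3]^2.
HN type (ℓ=3): μ^(1)=4; μ^(2)=-1/2; μ^(3)=-5

((1, 2, 0); (0, 2, 2); (0, 0, 2))


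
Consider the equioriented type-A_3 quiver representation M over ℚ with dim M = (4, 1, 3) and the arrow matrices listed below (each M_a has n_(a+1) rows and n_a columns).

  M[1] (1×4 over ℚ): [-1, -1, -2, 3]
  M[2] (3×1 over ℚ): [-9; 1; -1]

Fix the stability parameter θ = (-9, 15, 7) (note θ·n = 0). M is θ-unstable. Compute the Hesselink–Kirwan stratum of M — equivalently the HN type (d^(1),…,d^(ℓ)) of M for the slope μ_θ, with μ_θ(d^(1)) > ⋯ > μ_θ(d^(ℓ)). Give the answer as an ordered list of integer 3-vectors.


Barcode: M ≅ I[1,1]^3, I[1,3], I[3,3]^2. HN layers by μ_θ (3 steps, strictly decreasing):
  μ^(1)=11; μ^(2)=7; μ^(3)=-9

((0, 1, 1); (0, 0, 2); (4, 0, 0))


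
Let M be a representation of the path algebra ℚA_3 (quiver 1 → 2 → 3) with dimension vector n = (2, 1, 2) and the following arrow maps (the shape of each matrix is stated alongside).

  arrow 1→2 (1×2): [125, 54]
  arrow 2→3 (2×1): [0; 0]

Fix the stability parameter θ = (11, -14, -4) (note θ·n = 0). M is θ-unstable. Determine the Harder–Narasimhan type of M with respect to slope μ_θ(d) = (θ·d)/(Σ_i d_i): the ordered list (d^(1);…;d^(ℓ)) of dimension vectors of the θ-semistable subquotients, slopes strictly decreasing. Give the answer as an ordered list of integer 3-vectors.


Via rank(M_{q-1}∘⋯∘M_p): M ≅ I[1,1], I[1,2], I[3,3]^2.
μ_θ-semistable layers: μ^(1)=11; μ^(2)=-3/2; μ^(3)=-4

((1, 0, 0); (1, 1, 0); (0, 0, 2))


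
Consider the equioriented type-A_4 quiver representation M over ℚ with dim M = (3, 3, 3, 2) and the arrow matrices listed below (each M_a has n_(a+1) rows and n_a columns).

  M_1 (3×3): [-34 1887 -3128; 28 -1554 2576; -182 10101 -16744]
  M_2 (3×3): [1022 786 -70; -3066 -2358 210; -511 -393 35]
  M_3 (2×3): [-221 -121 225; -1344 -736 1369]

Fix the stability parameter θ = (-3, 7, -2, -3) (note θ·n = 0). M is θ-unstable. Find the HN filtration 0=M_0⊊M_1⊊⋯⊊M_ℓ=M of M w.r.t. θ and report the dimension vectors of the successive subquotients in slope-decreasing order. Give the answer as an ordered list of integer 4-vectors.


Via rank(M_{q-1}∘⋯∘M_p): M ≅ I[1,1]^2, I[1,2], I[2,2], I[2,4], I[3,3], I[3,4].
μ_θ-semistable layers: μ^(1)=7; μ^(2)=2/3; μ^(3)=-2; μ^(4)=-5/2; μ^(5)=-3

((0, 2, 0, 0); (0, 1, 1, 1); (0, 0, 1, 0); (0, 0, 1, 1); (3, 0, 0, 0))


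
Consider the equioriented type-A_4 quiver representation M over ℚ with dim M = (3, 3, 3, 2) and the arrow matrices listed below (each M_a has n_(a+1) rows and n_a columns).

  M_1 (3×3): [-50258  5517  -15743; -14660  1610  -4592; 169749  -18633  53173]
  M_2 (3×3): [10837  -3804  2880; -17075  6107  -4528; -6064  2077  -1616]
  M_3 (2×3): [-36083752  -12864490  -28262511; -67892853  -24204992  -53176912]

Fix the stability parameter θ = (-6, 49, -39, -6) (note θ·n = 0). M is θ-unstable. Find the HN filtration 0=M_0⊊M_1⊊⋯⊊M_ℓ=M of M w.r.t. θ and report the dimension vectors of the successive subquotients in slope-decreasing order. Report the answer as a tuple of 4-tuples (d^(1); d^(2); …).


Barcode: M ≅ I[1,2], I[1,4]^2, I[3,3]. HN layers by μ_θ (4 steps, strictly decreasing):
  μ^(1)=49; μ^(2)=4/3; μ^(3)=-6; μ^(4)=-39

((0, 1, 0, 0); (0, 2, 2, 2); (3, 0, 0, 0); (0, 0, 1, 0))


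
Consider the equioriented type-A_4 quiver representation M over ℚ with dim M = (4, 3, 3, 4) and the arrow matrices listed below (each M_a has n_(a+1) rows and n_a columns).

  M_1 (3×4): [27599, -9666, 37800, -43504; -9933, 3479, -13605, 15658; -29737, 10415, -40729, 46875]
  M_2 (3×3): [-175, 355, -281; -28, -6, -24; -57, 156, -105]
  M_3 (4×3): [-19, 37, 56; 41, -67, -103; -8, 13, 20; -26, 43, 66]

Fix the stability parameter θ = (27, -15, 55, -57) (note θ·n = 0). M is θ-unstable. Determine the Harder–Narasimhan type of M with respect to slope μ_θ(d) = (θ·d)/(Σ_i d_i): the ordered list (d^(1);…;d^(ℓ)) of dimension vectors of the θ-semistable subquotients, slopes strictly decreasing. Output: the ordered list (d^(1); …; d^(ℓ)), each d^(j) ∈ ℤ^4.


Barcode: M ≅ I[1,1], I[1,2], I[1,4]^2, I[3,4], I[4,4]. HN layers by μ_θ (5 steps, strictly decreasing):
  μ^(1)=27; μ^(2)=6; μ^(3)=5/2; μ^(4)=-1; μ^(5)=-57

((1, 0, 0, 0); (1, 1, 0, 0); (2, 2, 2, 2); (0, 0, 1, 1); (0, 0, 0, 1))


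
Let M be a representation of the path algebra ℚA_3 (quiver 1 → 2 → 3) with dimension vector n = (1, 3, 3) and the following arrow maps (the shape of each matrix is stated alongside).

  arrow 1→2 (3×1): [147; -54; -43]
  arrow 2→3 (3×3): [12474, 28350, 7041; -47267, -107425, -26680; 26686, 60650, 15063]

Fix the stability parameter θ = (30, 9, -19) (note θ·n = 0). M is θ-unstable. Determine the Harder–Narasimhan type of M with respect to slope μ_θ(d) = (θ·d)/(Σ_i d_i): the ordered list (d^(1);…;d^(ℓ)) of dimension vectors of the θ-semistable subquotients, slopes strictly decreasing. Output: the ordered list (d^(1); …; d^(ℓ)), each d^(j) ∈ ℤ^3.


Interval decomposition of M: I[1,3], I[2,2], I[2,3], I[3,3].
HN type (ℓ=4): μ^(1)=9; μ^(2)=20/3; μ^(3)=-5; μ^(4)=-19

((0, 1, 0); (1, 1, 1); (0, 1, 1); (0, 0, 1))


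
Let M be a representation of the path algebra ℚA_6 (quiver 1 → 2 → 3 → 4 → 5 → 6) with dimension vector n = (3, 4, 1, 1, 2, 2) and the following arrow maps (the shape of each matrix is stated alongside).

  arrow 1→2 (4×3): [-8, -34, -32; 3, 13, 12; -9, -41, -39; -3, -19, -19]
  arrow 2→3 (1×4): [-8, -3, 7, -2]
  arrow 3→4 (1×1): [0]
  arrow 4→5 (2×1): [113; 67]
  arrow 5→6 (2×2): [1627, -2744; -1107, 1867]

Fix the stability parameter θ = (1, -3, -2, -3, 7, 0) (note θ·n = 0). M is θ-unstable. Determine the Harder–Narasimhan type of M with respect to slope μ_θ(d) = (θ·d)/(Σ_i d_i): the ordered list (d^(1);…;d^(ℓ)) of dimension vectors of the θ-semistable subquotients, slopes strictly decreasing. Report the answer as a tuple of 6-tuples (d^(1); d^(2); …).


Interval decomposition of M: I[1,2]^2, I[1,3], I[2,2], I[4,6], I[5,6].
HN type (ℓ=4): μ^(1)=7/2; μ^(2)=-1; μ^(3)=-4/3; μ^(4)=-3

((0, 0, 0, 0, 2, 2); (2, 2, 0, 0, 0, 0); (1, 1, 1, 0, 0, 0); (0, 1, 0, 1, 0, 0))


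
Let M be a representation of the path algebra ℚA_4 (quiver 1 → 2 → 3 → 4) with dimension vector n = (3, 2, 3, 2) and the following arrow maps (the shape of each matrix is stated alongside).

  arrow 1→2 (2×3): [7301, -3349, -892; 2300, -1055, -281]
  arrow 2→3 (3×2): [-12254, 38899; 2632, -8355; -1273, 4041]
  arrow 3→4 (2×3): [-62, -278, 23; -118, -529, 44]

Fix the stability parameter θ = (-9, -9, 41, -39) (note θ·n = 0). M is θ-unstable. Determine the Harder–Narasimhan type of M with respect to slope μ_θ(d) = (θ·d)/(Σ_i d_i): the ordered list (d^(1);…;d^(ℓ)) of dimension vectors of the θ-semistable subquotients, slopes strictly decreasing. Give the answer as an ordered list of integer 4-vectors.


Barcode: M ≅ I[1,1], I[1,4]^2, I[3,3]. HN layers by μ_θ (3 steps, strictly decreasing):
  μ^(1)=41; μ^(2)=1; μ^(3)=-9

((0, 0, 1, 0); (0, 0, 2, 2); (3, 2, 0, 0))


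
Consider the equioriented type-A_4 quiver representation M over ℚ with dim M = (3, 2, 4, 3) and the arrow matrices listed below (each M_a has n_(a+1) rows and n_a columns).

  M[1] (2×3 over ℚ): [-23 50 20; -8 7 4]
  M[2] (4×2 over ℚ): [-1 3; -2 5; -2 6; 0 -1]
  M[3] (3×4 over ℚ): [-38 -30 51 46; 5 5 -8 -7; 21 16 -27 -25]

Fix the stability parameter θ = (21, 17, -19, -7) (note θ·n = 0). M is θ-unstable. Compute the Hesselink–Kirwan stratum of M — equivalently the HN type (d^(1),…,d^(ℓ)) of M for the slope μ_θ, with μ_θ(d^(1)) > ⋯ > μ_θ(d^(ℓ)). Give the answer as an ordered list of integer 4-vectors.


Barcode: M ≅ I[1,1], I[1,4]^2, I[3,3], I[3,4]. HN layers by μ_θ (4 steps, strictly decreasing):
  μ^(1)=21; μ^(2)=3; μ^(3)=-7; μ^(4)=-19

((1, 0, 0, 0); (2, 2, 2, 2); (0, 0, 0, 1); (0, 0, 2, 0))


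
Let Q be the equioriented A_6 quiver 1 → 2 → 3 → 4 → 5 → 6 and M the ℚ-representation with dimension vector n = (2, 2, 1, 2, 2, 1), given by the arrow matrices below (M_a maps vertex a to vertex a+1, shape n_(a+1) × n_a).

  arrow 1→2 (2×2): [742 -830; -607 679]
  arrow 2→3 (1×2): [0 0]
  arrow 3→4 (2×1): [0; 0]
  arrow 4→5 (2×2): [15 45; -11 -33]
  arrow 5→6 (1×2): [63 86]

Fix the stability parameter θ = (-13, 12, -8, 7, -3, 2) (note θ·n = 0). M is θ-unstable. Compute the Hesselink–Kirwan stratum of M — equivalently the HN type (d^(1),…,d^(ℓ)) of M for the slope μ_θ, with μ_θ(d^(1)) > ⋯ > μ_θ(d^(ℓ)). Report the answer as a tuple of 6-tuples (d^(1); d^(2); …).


Interval decomposition of M: I[1,2]^2, I[3,3], I[4,4], I[4,6], I[5,5].
HN type (ℓ=6): μ^(1)=12; μ^(2)=7; μ^(3)=2; μ^(4)=-3; μ^(5)=-8; μ^(6)=-13

((0, 2, 0, 0, 0, 0); (0, 0, 0, 1, 0, 0); (0, 0, 0, 1, 1, 1); (0, 0, 0, 0, 1, 0); (0, 0, 1, 0, 0, 0); (2, 0, 0, 0, 0, 0))


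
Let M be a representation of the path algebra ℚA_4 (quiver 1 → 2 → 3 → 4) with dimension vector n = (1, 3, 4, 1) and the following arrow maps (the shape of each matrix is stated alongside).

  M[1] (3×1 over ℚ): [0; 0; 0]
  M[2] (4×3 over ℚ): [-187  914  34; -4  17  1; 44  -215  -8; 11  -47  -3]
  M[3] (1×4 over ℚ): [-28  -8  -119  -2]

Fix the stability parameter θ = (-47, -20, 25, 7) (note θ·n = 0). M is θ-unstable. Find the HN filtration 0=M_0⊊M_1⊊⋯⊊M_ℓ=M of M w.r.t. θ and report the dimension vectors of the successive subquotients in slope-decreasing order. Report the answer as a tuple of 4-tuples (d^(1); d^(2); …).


Interval decomposition of M: I[1,1], I[2,3]^2, I[2,4], I[3,3].
HN type (ℓ=4): μ^(1)=25; μ^(2)=16; μ^(3)=-20; μ^(4)=-47

((0, 0, 3, 0); (0, 0, 1, 1); (0, 3, 0, 0); (1, 0, 0, 0))


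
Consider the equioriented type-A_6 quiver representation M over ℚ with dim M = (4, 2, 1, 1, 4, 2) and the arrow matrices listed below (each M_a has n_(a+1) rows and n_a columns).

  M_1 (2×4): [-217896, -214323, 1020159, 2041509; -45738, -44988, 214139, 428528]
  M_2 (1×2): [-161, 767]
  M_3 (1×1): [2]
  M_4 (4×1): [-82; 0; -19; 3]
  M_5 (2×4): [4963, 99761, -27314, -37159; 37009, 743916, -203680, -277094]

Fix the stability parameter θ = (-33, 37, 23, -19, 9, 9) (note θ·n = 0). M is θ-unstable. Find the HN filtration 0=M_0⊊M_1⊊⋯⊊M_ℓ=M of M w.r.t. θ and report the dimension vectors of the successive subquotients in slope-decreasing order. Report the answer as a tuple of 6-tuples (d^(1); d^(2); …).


Barcode: M ≅ I[1,1]^2, I[1,2], I[1,6], I[5,5]^2, I[5,6]. HN layers by μ_θ (4 steps, strictly decreasing):
  μ^(1)=37; μ^(2)=59/5; μ^(3)=9; μ^(4)=-33

((0, 1, 0, 0, 0, 0); (0, 1, 1, 1, 1, 1); (0, 0, 0, 0, 3, 1); (4, 0, 0, 0, 0, 0))


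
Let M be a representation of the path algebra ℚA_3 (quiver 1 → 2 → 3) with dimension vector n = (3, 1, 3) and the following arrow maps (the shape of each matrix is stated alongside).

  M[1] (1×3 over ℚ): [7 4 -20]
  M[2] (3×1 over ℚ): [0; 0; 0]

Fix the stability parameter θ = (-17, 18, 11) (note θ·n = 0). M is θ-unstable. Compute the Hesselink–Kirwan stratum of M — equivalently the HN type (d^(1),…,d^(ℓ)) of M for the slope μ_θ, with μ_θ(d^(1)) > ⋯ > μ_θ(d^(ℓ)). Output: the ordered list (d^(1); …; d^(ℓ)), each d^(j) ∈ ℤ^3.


Barcode: M ≅ I[1,1]^2, I[1,2], I[3,3]^3. HN layers by μ_θ (3 steps, strictly decreasing):
  μ^(1)=18; μ^(2)=11; μ^(3)=-17

((0, 1, 0); (0, 0, 3); (3, 0, 0))


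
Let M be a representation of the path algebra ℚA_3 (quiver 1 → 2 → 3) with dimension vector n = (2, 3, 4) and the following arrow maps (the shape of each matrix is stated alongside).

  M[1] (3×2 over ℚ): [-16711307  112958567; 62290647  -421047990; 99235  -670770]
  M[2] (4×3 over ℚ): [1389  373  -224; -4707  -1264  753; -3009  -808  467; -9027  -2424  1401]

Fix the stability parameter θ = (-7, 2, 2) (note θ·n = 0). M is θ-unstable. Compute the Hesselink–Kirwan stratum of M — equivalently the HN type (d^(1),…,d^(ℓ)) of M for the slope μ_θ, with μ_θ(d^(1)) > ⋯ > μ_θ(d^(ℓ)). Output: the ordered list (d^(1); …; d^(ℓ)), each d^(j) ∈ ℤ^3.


Interval decomposition of M: I[1,2], I[1,3], I[2,3], I[3,3]^2.
HN type (ℓ=2): μ^(1)=2; μ^(2)=-7

((0, 3, 4); (2, 0, 0))


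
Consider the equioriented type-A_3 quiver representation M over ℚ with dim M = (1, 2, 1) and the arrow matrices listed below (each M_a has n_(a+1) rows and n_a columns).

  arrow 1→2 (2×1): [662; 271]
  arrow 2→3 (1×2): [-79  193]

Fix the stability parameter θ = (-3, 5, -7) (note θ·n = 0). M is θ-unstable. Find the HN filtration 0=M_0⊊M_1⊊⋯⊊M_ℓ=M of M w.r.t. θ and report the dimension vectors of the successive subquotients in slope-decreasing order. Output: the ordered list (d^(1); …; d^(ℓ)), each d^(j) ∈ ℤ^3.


Interval decomposition of M: I[1,3], I[2,2].
HN type (ℓ=3): μ^(1)=5; μ^(2)=-1; μ^(3)=-3

((0, 1, 0); (0, 1, 1); (1, 0, 0))


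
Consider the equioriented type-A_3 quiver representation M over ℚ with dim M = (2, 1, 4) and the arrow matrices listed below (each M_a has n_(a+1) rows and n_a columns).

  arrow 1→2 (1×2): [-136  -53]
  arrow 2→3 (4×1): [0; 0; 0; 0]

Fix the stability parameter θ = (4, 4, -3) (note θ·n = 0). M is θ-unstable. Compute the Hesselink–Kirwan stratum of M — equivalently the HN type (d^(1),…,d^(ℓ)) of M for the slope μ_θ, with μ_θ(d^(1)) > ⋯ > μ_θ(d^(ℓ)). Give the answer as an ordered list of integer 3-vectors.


Interval decomposition of M: I[1,1], I[1,2], I[3,3]^4.
HN type (ℓ=2): μ^(1)=4; μ^(2)=-3

((2, 1, 0); (0, 0, 4))


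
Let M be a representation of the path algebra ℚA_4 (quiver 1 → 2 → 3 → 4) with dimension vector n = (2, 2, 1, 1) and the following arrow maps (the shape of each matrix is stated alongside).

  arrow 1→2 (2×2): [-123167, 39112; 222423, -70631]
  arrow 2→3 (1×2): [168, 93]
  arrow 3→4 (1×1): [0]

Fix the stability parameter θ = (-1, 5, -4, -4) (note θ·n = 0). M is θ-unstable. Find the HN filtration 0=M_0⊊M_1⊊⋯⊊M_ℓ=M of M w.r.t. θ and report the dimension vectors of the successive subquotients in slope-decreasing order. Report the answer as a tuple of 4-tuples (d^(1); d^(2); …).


Interval decomposition of M: I[1,2], I[1,3], I[4,4].
HN type (ℓ=4): μ^(1)=5; μ^(2)=1/2; μ^(3)=-1; μ^(4)=-4

((0, 1, 0, 0); (0, 1, 1, 0); (2, 0, 0, 0); (0, 0, 0, 1))


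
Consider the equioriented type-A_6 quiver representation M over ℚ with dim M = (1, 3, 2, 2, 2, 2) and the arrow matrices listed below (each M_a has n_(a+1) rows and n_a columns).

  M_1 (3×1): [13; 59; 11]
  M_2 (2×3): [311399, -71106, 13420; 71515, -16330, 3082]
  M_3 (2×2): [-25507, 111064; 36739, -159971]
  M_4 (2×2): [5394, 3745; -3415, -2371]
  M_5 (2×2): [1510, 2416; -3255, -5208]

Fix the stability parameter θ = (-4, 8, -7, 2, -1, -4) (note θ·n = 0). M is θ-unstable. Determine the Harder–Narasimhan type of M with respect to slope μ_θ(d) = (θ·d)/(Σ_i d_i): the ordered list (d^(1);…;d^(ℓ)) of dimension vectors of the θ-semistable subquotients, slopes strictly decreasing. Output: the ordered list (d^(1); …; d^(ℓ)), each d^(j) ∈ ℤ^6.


Via rank(M_{q-1}∘⋯∘M_p): M ≅ I[1,5], I[2,2], I[2,6], I[6,6].
μ_θ-semistable layers: μ^(1)=8; μ^(2)=1/2; μ^(3)=-2/5; μ^(4)=-4

((0, 1, 0, 0, 0, 0); (0, 1, 1, 1, 1, 0); (0, 1, 1, 1, 1, 1); (1, 0, 0, 0, 0, 1))


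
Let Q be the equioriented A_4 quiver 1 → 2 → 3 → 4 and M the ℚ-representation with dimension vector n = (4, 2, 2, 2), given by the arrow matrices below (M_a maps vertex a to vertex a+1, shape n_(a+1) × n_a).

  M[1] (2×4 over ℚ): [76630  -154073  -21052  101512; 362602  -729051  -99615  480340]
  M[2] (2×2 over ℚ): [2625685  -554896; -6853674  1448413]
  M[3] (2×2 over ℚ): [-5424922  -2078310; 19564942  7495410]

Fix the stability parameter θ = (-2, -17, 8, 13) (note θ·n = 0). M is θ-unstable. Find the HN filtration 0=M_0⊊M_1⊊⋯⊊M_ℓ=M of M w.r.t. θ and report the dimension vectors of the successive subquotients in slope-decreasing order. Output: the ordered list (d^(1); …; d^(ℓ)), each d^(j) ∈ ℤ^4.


Via rank(M_{q-1}∘⋯∘M_p): M ≅ I[1,1]^2, I[1,3], I[1,4], I[4,4].
μ_θ-semistable layers: μ^(1)=13; μ^(2)=8; μ^(3)=-2; μ^(4)=-19/2

((0, 0, 0, 2); (0, 0, 2, 0); (2, 0, 0, 0); (2, 2, 0, 0))


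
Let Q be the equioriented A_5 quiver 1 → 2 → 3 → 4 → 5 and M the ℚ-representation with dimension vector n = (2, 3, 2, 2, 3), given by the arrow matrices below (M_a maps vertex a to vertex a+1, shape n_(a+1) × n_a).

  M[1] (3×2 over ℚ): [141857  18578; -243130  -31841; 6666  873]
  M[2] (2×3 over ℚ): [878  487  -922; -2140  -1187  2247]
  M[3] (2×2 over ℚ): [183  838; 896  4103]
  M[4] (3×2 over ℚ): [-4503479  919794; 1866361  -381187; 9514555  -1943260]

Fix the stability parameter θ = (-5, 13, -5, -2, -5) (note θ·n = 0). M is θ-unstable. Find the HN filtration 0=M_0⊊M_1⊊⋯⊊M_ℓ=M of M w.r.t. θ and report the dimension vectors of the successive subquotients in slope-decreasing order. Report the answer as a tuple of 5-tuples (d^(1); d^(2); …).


Barcode: M ≅ I[1,2], I[1,5], I[2,5], I[5,5]. HN layers by μ_θ (3 steps, strictly decreasing):
  μ^(1)=13; μ^(2)=1/4; μ^(3)=-5

((0, 1, 0, 0, 0); (0, 2, 2, 2, 2); (2, 0, 0, 0, 1))


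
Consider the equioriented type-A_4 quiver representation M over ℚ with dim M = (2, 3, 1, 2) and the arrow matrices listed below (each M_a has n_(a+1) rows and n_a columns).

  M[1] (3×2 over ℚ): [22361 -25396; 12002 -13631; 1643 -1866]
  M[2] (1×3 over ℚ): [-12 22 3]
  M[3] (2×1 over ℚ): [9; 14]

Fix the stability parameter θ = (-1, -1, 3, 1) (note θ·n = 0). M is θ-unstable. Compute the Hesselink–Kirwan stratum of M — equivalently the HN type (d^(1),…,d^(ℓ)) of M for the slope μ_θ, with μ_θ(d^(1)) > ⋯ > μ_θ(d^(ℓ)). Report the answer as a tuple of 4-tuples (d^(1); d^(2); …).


Via rank(M_{q-1}∘⋯∘M_p): M ≅ I[1,2], I[1,4], I[2,2], I[4,4].
μ_θ-semistable layers: μ^(1)=2; μ^(2)=1; μ^(3)=-1

((0, 0, 1, 1); (0, 0, 0, 1); (2, 3, 0, 0))


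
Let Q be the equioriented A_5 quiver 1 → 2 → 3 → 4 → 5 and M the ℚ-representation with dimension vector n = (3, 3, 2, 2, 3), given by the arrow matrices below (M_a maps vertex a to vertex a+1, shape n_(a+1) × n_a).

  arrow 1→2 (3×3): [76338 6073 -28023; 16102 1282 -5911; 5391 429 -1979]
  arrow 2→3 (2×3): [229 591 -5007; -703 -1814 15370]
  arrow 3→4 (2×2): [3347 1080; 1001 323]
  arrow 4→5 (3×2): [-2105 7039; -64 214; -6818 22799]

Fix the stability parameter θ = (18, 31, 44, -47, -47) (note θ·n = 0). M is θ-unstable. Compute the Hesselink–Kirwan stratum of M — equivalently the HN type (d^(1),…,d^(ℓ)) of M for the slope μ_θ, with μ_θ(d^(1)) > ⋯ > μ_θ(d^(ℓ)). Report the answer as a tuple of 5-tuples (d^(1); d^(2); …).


Barcode: M ≅ I[1,2], I[1,5]^2, I[5,5]. HN layers by μ_θ (4 steps, strictly decreasing):
  μ^(1)=31; μ^(2)=18; μ^(3)=-1/5; μ^(4)=-47

((0, 1, 0, 0, 0); (1, 0, 0, 0, 0); (2, 2, 2, 2, 2); (0, 0, 0, 0, 1))


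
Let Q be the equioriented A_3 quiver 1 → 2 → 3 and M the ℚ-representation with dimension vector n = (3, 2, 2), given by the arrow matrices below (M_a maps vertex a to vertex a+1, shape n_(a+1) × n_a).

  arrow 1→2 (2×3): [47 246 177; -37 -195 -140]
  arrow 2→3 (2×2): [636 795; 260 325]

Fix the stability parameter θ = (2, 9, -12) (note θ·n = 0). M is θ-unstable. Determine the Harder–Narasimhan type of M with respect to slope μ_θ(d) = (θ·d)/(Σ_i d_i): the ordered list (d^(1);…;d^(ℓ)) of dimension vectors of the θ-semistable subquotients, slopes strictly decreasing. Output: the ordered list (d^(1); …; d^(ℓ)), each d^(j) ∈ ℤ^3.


Barcode: M ≅ I[1,1], I[1,2], I[1,3], I[3,3]. HN layers by μ_θ (4 steps, strictly decreasing):
  μ^(1)=9; μ^(2)=2; μ^(3)=-1/3; μ^(4)=-12

((0, 1, 0); (2, 0, 0); (1, 1, 1); (0, 0, 1))


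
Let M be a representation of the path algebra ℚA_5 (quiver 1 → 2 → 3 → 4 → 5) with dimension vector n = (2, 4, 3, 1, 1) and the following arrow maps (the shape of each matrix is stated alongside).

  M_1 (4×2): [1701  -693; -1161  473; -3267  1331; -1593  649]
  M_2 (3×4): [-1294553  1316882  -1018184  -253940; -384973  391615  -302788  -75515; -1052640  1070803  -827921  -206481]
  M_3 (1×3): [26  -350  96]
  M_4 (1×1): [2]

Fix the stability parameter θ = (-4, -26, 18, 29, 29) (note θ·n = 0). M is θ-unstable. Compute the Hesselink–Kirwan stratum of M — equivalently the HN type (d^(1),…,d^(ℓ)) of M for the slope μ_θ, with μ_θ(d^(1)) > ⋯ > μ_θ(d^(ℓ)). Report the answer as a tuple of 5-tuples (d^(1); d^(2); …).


Interval decomposition of M: I[1,1], I[1,3], I[2,2], I[2,3], I[2,5].
HN type (ℓ=5): μ^(1)=29; μ^(2)=18; μ^(3)=-4; μ^(4)=-15; μ^(5)=-26

((0, 0, 0, 1, 1); (0, 0, 3, 0, 0); (1, 0, 0, 0, 0); (1, 1, 0, 0, 0); (0, 3, 0, 0, 0))


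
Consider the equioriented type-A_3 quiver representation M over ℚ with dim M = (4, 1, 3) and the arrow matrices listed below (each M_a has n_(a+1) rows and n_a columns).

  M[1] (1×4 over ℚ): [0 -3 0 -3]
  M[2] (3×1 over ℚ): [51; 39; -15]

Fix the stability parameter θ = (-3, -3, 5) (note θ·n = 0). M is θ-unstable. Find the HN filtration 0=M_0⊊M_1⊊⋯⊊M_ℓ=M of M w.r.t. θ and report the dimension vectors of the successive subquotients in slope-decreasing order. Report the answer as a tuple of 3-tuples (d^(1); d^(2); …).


Barcode: M ≅ I[1,1]^3, I[1,3], I[3,3]^2. HN layers by μ_θ (2 steps, strictly decreasing):
  μ^(1)=5; μ^(2)=-3

((0, 0, 3); (4, 1, 0))


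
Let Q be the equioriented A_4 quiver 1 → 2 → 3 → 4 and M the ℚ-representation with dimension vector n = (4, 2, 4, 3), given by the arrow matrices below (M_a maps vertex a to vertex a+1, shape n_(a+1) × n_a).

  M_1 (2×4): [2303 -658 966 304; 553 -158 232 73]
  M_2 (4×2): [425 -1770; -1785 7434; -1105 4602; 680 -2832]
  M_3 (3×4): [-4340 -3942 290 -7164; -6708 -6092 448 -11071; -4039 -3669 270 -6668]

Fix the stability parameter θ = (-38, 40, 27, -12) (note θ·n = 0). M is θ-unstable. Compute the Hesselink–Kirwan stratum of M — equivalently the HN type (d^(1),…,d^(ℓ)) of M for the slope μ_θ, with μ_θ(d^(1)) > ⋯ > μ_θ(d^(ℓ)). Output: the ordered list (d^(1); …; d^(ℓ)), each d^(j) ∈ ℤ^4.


Via rank(M_{q-1}∘⋯∘M_p): M ≅ I[1,1]^2, I[1,2], I[1,3], I[3,4]^3.
μ_θ-semistable layers: μ^(1)=40; μ^(2)=67/2; μ^(3)=15/2; μ^(4)=-38

((0, 1, 0, 0); (0, 1, 1, 0); (0, 0, 3, 3); (4, 0, 0, 0))


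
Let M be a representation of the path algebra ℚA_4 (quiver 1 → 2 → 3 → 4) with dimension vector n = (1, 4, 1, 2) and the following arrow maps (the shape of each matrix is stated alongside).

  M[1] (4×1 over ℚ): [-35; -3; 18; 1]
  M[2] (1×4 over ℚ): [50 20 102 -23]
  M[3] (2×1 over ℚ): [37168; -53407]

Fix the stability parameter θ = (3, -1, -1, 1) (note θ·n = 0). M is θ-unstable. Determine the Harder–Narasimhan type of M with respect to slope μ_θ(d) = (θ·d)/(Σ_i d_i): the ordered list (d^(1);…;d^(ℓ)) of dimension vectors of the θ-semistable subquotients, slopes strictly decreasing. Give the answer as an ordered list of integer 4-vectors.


Interval decomposition of M: I[1,4], I[2,2]^3, I[4,4].
HN type (ℓ=3): μ^(1)=1; μ^(2)=1/3; μ^(3)=-1

((0, 0, 0, 2); (1, 1, 1, 0); (0, 3, 0, 0))


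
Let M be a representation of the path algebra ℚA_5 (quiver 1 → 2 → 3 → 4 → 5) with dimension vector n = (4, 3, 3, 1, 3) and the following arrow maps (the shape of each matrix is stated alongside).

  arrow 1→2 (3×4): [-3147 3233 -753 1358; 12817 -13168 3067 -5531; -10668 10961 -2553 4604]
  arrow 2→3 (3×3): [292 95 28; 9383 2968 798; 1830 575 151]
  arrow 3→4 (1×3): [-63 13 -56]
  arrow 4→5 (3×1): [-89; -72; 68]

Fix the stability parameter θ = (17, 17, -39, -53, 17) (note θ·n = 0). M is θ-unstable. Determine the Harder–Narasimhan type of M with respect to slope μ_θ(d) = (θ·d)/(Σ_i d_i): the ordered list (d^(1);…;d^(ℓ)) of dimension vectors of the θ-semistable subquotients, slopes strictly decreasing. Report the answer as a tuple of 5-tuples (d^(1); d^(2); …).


Via rank(M_{q-1}∘⋯∘M_p): M ≅ I[1,1], I[1,3]^2, I[1,5], I[5,5]^2.
μ_θ-semistable layers: μ^(1)=17; μ^(2)=-5/3; μ^(3)=-29/2

((1, 0, 0, 0, 3); (2, 2, 2, 0, 0); (1, 1, 1, 1, 0))


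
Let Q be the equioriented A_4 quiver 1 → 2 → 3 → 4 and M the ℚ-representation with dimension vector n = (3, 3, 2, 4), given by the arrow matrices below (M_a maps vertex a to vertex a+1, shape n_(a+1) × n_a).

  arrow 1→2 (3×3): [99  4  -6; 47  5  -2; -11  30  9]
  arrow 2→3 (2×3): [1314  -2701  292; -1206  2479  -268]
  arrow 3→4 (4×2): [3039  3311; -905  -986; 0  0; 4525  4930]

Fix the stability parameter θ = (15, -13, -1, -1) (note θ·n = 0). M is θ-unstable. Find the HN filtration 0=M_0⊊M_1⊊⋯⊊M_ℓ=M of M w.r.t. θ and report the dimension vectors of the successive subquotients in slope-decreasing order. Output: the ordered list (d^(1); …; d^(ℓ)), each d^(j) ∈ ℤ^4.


Via rank(M_{q-1}∘⋯∘M_p): M ≅ I[1,2]^2, I[1,4], I[3,4], I[4,4]^2.
μ_θ-semistable layers: μ^(1)=1; μ^(2)=0; μ^(3)=-1

((2, 2, 0, 0); (1, 1, 1, 1); (0, 0, 1, 3))


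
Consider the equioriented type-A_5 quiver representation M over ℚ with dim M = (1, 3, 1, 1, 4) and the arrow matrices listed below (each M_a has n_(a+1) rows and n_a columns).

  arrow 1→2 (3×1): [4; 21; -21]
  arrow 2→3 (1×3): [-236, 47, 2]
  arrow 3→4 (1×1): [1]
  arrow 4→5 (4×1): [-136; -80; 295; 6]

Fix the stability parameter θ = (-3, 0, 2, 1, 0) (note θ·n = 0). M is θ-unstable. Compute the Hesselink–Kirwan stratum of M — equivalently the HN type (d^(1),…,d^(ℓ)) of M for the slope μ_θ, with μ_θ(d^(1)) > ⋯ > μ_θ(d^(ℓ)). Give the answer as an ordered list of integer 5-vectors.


Barcode: M ≅ I[1,5], I[2,2]^2, I[5,5]^3. HN layers by μ_θ (3 steps, strictly decreasing):
  μ^(1)=1; μ^(2)=0; μ^(3)=-3

((0, 0, 1, 1, 1); (0, 3, 0, 0, 3); (1, 0, 0, 0, 0))


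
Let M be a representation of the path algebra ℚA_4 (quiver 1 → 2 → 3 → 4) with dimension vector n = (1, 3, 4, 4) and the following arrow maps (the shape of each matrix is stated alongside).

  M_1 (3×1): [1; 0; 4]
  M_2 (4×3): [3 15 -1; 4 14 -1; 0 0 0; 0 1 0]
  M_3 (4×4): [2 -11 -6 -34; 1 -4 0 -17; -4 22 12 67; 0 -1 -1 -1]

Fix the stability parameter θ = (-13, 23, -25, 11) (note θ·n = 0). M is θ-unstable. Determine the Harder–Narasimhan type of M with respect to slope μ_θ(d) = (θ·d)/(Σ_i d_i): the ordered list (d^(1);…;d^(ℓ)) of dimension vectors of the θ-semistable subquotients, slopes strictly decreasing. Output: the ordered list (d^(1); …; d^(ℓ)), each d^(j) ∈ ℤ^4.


Via rank(M_{q-1}∘⋯∘M_p): M ≅ I[1,4], I[2,4]^2, I[3,4].
μ_θ-semistable layers: μ^(1)=11; μ^(2)=-1; μ^(3)=-13; μ^(4)=-25

((0, 0, 0, 4); (0, 3, 3, 0); (1, 0, 0, 0); (0, 0, 1, 0))


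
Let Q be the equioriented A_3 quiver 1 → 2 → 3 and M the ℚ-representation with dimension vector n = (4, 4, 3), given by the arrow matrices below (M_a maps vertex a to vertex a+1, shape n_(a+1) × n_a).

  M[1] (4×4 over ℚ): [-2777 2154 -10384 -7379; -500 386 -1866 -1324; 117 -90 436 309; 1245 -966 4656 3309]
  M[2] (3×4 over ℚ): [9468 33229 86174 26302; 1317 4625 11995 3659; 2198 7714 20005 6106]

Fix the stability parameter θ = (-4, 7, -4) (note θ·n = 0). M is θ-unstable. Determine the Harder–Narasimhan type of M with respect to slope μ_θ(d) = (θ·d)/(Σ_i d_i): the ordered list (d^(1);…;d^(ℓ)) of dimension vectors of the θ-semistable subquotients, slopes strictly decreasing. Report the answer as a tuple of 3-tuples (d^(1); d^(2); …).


Barcode: M ≅ I[1,1], I[1,3]^3, I[2,2]. HN layers by μ_θ (3 steps, strictly decreasing):
  μ^(1)=7; μ^(2)=3/2; μ^(3)=-4

((0, 1, 0); (0, 3, 3); (4, 0, 0))


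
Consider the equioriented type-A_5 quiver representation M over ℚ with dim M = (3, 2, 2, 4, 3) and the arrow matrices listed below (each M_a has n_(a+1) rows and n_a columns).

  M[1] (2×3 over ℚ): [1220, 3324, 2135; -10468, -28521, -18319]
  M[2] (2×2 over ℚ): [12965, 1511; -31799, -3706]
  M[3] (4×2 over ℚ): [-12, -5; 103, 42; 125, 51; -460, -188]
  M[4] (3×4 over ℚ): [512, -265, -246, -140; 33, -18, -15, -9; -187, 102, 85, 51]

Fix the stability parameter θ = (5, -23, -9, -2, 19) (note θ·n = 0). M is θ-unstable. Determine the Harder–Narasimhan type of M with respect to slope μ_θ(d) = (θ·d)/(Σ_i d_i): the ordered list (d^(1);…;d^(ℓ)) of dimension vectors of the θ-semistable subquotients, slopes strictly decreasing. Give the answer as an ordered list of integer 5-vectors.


Barcode: M ≅ I[1,1], I[1,5]^2, I[4,4]^2, I[5,5]. HN layers by μ_θ (4 steps, strictly decreasing):
  μ^(1)=19; μ^(2)=5; μ^(3)=-2; μ^(4)=-9

((0, 0, 0, 0, 3); (1, 0, 0, 0, 0); (0, 0, 0, 4, 0); (2, 2, 2, 0, 0))


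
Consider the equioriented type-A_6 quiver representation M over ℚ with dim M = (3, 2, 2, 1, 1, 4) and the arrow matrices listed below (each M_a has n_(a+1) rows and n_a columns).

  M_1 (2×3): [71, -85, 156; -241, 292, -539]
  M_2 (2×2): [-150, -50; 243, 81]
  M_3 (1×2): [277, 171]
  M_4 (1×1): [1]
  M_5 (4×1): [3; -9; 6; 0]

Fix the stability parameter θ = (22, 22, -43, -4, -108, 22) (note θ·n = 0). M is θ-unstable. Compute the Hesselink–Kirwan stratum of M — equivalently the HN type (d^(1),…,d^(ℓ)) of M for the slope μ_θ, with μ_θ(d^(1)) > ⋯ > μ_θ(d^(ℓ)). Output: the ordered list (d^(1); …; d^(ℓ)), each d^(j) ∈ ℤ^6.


Via rank(M_{q-1}∘⋯∘M_p): M ≅ I[1,1], I[1,2], I[1,6], I[3,3], I[6,6]^3.
μ_θ-semistable layers: μ^(1)=22; μ^(2)=-111/5; μ^(3)=-43

((2, 1, 0, 0, 0, 4); (1, 1, 1, 1, 1, 0); (0, 0, 1, 0, 0, 0))


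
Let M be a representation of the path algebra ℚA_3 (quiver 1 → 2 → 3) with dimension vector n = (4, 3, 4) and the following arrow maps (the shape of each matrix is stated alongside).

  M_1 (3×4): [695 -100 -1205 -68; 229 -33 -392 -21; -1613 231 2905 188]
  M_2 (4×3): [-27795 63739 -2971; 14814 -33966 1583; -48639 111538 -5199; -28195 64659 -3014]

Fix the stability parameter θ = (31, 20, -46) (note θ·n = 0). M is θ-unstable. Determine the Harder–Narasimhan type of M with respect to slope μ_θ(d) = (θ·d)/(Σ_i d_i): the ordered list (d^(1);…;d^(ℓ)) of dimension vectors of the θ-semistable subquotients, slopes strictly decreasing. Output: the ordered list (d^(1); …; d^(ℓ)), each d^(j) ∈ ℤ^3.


Interval decomposition of M: I[1,1], I[1,3]^3, I[3,3].
HN type (ℓ=3): μ^(1)=31; μ^(2)=5/3; μ^(3)=-46

((1, 0, 0); (3, 3, 3); (0, 0, 1))


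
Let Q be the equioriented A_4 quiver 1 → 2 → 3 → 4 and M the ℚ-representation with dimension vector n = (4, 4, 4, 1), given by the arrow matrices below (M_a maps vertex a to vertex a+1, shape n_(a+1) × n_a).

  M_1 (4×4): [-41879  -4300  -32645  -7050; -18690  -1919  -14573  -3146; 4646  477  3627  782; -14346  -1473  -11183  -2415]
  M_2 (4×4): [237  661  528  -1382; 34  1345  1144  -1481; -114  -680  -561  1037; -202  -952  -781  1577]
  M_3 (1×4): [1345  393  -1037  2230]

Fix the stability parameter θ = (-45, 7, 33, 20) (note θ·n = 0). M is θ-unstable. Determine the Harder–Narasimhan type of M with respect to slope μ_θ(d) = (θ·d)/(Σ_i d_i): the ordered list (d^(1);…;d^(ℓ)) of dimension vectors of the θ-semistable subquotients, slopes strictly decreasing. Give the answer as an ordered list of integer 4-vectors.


Barcode: M ≅ I[1,2], I[1,3]^2, I[1,4], I[3,3]. HN layers by μ_θ (4 steps, strictly decreasing):
  μ^(1)=33; μ^(2)=53/2; μ^(3)=7; μ^(4)=-45

((0, 0, 3, 0); (0, 0, 1, 1); (0, 4, 0, 0); (4, 0, 0, 0))


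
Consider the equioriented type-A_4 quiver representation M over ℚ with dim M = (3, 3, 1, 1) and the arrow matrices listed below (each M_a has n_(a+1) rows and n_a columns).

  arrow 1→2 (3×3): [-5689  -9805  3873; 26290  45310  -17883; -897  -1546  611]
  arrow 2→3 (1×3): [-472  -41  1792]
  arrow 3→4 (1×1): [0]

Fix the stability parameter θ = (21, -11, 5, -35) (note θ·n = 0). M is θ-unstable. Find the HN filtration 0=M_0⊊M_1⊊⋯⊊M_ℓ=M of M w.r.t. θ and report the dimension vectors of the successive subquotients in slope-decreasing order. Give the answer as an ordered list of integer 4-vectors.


Barcode: M ≅ I[1,2]^2, I[1,3], I[4,4]. HN layers by μ_θ (2 steps, strictly decreasing):
  μ^(1)=5; μ^(2)=-35

((3, 3, 1, 0); (0, 0, 0, 1))


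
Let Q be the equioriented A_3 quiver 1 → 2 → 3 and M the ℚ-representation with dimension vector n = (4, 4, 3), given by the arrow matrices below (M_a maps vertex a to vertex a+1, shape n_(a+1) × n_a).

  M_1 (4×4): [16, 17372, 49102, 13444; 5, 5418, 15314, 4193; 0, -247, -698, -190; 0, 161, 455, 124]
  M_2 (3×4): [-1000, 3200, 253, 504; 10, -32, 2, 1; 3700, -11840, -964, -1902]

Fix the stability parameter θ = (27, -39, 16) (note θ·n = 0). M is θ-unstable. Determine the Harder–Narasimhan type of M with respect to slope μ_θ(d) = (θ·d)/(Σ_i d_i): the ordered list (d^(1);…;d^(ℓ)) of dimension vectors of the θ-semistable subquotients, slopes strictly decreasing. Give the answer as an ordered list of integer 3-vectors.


Barcode: M ≅ I[1,1], I[1,2], I[1,3]^2, I[2,2], I[3,3]. HN layers by μ_θ (4 steps, strictly decreasing):
  μ^(1)=27; μ^(2)=16; μ^(3)=-6; μ^(4)=-39

((1, 0, 0); (0, 0, 3); (3, 3, 0); (0, 1, 0))


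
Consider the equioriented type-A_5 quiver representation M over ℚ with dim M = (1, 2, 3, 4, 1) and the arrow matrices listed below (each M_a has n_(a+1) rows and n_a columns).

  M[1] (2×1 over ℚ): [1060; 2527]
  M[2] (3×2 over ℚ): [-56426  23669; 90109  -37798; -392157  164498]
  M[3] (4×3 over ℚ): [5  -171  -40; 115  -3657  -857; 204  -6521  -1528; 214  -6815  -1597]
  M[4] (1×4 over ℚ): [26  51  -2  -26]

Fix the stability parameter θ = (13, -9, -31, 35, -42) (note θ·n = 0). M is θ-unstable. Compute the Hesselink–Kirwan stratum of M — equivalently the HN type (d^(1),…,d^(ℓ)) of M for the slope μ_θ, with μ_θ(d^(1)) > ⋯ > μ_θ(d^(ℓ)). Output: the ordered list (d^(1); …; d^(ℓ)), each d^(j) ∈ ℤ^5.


Interval decomposition of M: I[1,5], I[2,4], I[3,4], I[4,4].
HN type (ℓ=5): μ^(1)=35; μ^(2)=-7/2; μ^(3)=-9; μ^(4)=-20; μ^(5)=-31

((0, 0, 0, 3, 0); (0, 0, 0, 1, 1); (1, 1, 1, 0, 0); (0, 1, 1, 0, 0); (0, 0, 1, 0, 0))


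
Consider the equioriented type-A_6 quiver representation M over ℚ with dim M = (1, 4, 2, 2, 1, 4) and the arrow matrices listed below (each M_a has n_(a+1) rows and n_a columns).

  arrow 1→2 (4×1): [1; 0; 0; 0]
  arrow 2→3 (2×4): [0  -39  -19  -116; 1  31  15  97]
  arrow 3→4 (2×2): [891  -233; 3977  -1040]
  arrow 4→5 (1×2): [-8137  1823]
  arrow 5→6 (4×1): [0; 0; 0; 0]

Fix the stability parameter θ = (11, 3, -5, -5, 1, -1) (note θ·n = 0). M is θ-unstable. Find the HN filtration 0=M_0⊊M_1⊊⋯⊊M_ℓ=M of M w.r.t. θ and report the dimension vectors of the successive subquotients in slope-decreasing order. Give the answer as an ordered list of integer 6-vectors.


Interval decomposition of M: I[1,5], I[2,2]^2, I[2,4], I[6,6]^4.
HN type (ℓ=4): μ^(1)=3; μ^(2)=1; μ^(3)=-1; μ^(4)=-7/3

((0, 2, 0, 0, 0, 0); (1, 1, 1, 1, 1, 0); (0, 0, 0, 0, 0, 4); (0, 1, 1, 1, 0, 0))


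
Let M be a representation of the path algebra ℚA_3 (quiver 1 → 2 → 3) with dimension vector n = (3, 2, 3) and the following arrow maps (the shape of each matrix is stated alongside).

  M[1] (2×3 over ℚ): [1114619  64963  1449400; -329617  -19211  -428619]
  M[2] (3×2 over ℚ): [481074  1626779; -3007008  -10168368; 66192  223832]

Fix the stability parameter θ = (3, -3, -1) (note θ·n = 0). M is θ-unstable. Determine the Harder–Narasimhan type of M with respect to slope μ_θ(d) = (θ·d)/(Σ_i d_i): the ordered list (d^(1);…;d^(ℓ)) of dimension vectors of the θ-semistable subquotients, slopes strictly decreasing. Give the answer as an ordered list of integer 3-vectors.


Via rank(M_{q-1}∘⋯∘M_p): M ≅ I[1,1], I[1,2], I[1,3], I[3,3]^2.
μ_θ-semistable layers: μ^(1)=3; μ^(2)=0; μ^(3)=-1/3; μ^(4)=-1

((1, 0, 0); (1, 1, 0); (1, 1, 1); (0, 0, 2))


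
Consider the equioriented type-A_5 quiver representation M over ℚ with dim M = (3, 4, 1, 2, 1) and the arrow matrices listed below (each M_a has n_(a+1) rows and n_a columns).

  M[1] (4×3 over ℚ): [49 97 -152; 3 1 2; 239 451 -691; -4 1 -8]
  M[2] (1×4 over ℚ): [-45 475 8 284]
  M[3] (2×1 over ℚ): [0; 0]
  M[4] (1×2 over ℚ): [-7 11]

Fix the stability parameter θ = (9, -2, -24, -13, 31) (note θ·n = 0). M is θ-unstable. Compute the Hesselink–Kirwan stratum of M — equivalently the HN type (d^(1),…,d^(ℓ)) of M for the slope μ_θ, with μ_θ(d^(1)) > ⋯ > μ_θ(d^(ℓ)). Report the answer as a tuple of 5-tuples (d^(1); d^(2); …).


Barcode: M ≅ I[1,2]^2, I[1,3], I[2,2], I[4,4], I[4,5]. HN layers by μ_θ (5 steps, strictly decreasing):
  μ^(1)=31; μ^(2)=7/2; μ^(3)=-2; μ^(4)=-17/3; μ^(5)=-13

((0, 0, 0, 0, 1); (2, 2, 0, 0, 0); (0, 1, 0, 0, 0); (1, 1, 1, 0, 0); (0, 0, 0, 2, 0))


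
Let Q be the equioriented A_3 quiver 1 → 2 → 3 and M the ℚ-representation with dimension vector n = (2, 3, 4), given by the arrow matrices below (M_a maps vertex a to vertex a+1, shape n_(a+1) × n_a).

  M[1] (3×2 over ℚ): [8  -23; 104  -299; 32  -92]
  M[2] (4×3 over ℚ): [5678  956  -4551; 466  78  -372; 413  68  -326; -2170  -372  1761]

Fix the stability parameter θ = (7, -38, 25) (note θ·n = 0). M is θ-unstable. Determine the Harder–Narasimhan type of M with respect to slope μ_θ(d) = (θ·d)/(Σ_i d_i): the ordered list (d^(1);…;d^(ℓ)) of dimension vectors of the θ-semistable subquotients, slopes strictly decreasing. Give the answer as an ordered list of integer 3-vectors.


Interval decomposition of M: I[1,1], I[1,3], I[2,3]^2, I[3,3].
HN type (ℓ=4): μ^(1)=25; μ^(2)=7; μ^(3)=-31/2; μ^(4)=-38

((0, 0, 4); (1, 0, 0); (1, 1, 0); (0, 2, 0))


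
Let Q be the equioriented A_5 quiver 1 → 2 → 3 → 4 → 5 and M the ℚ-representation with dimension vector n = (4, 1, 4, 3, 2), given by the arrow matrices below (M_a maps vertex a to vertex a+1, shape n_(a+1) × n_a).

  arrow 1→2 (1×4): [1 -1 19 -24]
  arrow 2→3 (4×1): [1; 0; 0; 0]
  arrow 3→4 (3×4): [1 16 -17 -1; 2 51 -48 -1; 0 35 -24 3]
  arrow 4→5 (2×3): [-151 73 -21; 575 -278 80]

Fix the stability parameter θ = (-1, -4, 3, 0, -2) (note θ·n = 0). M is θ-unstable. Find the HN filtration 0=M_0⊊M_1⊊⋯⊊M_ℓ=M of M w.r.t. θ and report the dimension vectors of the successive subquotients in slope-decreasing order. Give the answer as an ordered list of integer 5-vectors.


Interval decomposition of M: I[1,1]^3, I[1,5], I[3,3], I[3,4], I[3,5].
HN type (ℓ=5): μ^(1)=3; μ^(2)=3/2; μ^(3)=1/3; μ^(4)=-1; μ^(5)=-5/2

((0, 0, 1, 0, 0); (0, 0, 1, 1, 0); (0, 0, 2, 2, 2); (3, 0, 0, 0, 0); (1, 1, 0, 0, 0))
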